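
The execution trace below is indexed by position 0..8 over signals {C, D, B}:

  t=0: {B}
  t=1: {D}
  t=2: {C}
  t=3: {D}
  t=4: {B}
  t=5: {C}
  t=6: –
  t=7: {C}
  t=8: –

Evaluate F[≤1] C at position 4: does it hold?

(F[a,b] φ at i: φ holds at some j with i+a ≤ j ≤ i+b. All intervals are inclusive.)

Check C at each j in [4,5]:
  j=4: false
  j=5: true
Found at j=5 → formula holds.

Holds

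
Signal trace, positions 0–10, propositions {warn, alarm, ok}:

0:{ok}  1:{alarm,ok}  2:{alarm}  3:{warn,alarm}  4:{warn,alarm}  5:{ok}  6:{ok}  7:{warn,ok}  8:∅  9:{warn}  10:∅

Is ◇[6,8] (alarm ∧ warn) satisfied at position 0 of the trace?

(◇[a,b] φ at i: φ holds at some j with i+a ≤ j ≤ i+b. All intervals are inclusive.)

Check (alarm ∧ warn) at each j in [6,8]:
  j=6: false
  j=7: false
  j=8: false
No position in the window satisfies it → formula fails.

Does not hold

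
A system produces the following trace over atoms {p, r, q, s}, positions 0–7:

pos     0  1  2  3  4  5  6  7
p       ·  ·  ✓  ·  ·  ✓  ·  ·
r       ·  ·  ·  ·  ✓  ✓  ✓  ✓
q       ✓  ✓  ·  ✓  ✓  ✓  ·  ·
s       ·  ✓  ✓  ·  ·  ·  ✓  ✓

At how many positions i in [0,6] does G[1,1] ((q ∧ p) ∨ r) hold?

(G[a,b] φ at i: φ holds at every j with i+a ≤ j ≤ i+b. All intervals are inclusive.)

4

Evaluate at each i in [0,6]:
  i=0: ✗ (fails at j=1)
  i=1: ✗ (fails at j=2)
  i=2: ✗ (fails at j=3)
  i=3: ✓ (all of [4,4])
  i=4: ✓ (all of [5,5])
  i=5: ✓ (all of [6,6])
  i=6: ✓ (all of [7,7])
Positions where it holds: {3, 4, 5, 6} → 4.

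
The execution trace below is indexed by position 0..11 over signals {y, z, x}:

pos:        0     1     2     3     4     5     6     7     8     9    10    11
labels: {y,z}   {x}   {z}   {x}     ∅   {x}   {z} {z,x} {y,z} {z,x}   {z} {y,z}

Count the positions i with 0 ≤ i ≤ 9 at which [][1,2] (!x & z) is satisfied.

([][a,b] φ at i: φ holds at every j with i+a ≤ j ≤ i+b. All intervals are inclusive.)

Evaluate at each i in [0,9]:
  i=0: ✗ (fails at j=1)
  i=1: ✗ (fails at j=3)
  i=2: ✗ (fails at j=3)
  i=3: ✗ (fails at j=4)
  i=4: ✗ (fails at j=5)
  i=5: ✗ (fails at j=7)
  i=6: ✗ (fails at j=7)
  i=7: ✗ (fails at j=9)
  i=8: ✗ (fails at j=9)
  i=9: ✓ (all of [10,11])
Positions where it holds: {9} → 1.

1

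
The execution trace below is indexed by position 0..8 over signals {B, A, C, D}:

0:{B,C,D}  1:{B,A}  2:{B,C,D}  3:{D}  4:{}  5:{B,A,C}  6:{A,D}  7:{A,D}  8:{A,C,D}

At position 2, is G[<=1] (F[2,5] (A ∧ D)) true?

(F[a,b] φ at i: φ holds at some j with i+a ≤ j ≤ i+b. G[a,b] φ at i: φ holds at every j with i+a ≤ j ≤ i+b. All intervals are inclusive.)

Yes

Check F[2,5] (A ∧ D) at every j in [2,3]:
  j=2: holds (witness at 6)
  j=3: holds (witness at 6)
All positions satisfy it → formula holds.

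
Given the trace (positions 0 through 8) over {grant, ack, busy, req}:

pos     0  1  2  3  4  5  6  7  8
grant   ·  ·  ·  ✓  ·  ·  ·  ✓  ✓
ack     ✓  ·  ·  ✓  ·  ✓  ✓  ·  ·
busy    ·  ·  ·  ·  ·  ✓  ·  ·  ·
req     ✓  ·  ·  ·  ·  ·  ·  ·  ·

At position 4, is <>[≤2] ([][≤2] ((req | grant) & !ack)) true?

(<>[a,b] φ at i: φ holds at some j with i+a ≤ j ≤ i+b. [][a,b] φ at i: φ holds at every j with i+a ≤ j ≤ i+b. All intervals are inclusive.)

Check [][≤2] ((req | grant) & !ack) at each j in [4,6]:
  j=4: fails at 4
  j=5: fails at 5
  j=6: fails at 6
No position in the window satisfies it → formula fails.

No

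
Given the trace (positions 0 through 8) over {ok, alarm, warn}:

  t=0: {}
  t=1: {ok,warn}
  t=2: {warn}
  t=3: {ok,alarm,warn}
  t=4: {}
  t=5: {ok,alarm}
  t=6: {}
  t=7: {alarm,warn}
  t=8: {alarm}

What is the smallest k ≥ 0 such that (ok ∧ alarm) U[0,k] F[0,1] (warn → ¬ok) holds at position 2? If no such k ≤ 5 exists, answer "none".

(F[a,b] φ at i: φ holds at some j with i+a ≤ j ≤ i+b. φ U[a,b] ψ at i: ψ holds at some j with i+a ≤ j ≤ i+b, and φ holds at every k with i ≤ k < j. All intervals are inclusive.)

Need earliest j ≥ 2 with F[0,1] (warn → ¬ok), and (ok ∧ alarm) at every k in [2,j-1].
  j=2: rhs holds (empty prefix). k = 0.

0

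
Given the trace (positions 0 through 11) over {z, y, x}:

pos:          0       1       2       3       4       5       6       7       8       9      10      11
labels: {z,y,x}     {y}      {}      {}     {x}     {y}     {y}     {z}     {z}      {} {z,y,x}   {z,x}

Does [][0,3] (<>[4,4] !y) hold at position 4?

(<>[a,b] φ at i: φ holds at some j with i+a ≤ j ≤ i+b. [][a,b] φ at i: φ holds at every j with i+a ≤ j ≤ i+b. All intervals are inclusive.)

Check <>[4,4] !y at every j in [4,7]:
  j=4: holds (witness at 8)
  j=5: holds (witness at 9)
  j=6: fails (none in [10,10])
  j=7: holds (witness at 11)
Fails at j=6 → formula fails.

Does not hold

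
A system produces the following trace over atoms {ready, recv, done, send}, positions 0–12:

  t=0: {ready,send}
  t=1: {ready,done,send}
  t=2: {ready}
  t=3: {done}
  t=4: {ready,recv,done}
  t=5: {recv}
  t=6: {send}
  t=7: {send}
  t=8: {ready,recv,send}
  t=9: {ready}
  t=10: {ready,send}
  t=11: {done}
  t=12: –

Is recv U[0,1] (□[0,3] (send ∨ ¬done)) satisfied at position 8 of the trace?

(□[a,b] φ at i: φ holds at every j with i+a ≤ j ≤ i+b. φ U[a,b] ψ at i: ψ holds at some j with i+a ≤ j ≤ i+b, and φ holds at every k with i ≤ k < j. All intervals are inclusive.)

Need some j in [8,9] with □[0,3] (send ∨ ¬done), and recv at every k in [8,j-1].
  j=8: □[0,3] (send ∨ ¬done) — fails at 11.
  j=9: □[0,3] (send ∨ ¬done) — fails at 11.
No j in the window works → until fails.

No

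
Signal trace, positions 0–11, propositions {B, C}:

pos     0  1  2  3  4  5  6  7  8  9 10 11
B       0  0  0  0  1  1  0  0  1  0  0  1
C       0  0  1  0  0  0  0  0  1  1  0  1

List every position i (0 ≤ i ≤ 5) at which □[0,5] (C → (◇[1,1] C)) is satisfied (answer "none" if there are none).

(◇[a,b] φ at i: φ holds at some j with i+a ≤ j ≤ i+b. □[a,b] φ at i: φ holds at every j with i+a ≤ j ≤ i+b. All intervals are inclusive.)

Evaluate at each i in [0,5]:
  i=0: ✗ (fails at j=2)
  i=1: ✗ (fails at j=2)
  i=2: ✗ (fails at j=2)
  i=3: ✓ (all of [3,8])
  i=4: ✗ (fails at j=9)
  i=5: ✗ (fails at j=9)

3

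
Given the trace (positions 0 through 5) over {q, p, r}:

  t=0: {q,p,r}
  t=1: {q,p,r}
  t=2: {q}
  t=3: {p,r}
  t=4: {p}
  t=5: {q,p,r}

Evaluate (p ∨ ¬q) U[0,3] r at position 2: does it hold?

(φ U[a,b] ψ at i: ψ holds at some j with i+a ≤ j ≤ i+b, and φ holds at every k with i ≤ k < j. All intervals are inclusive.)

Need some j in [2,5] with r, and (p ∨ ¬q) at every k in [2,j-1].
  j=2: r false.
  j=3: r holds, but (p ∨ ¬q) fails at k=2 → not this j.
  j=4: r false.
  j=5: r holds, but (p ∨ ¬q) fails at k=2 → not this j.
No j in the window works → until fails.

No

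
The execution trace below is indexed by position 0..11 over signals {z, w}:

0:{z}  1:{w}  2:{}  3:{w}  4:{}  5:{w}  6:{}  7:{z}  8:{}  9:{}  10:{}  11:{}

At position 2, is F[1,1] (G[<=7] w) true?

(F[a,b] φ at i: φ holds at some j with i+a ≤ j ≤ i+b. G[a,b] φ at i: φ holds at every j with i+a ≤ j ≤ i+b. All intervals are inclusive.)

Check G[<=7] w at each j in [3,3]:
  j=3: fails at 4
No position in the window satisfies it → formula fails.

Does not hold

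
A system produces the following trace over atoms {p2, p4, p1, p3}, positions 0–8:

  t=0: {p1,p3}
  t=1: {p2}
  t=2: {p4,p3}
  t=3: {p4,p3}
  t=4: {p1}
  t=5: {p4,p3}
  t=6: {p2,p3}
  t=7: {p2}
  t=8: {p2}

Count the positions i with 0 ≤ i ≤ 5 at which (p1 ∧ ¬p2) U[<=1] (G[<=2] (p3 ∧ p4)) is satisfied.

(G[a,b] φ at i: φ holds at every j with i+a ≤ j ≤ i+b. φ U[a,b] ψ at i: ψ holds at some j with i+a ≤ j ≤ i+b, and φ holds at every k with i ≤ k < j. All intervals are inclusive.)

0

Evaluate at each i in [0,5]:
  i=0: ✗ (no rhs in [0,1])
  i=1: ✗ (no rhs in [1,2])
  i=2: ✗ (no rhs in [2,3])
  i=3: ✗ (no rhs in [3,4])
  i=4: ✗ (no rhs in [4,5])
  i=5: ✗ (no rhs in [5,6])
Positions where it holds: {} → 0.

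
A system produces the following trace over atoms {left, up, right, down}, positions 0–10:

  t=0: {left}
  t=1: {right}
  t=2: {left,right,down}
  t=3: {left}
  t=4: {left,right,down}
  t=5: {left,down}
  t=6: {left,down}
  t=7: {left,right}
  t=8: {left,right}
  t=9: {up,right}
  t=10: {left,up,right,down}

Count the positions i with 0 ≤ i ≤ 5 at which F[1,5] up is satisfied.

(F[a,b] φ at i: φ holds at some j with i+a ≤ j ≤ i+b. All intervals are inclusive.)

2

Evaluate at each i in [0,5]:
  i=0: ✗ (none in [1,5])
  i=1: ✗ (none in [2,6])
  i=2: ✗ (none in [3,7])
  i=3: ✗ (none in [4,8])
  i=4: ✓ (witness j=9)
  i=5: ✓ (witness j=9)
Positions where it holds: {4, 5} → 2.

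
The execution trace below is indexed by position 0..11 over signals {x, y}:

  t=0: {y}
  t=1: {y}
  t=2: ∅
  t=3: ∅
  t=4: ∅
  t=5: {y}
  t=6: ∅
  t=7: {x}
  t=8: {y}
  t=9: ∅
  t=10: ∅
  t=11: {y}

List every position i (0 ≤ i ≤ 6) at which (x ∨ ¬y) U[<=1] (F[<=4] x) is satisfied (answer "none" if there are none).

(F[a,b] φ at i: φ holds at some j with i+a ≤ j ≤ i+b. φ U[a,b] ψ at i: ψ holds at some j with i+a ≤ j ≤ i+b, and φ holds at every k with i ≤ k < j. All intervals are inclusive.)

2, 3, 4, 5, 6

Evaluate at each i in [0,6]:
  i=0: ✗ (no rhs in [0,1])
  i=1: ✗ (no rhs in [1,2])
  i=2: ✓ (rhs at j=3; lhs holds on [2,2])
  i=3: ✓ (rhs at j=3)
  i=4: ✓ (rhs at j=4)
  i=5: ✓ (rhs at j=5)
  i=6: ✓ (rhs at j=6)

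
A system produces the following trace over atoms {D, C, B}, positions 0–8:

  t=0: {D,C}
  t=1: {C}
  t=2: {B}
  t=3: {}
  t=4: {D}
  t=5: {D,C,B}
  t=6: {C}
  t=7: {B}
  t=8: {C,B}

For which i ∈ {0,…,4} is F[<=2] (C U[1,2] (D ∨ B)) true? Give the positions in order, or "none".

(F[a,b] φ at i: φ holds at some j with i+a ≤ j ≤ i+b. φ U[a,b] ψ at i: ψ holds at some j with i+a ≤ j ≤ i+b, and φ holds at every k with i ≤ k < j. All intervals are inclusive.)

0, 1, 3, 4

Evaluate at each i in [0,4]:
  i=0: ✓ (witness j=0)
  i=1: ✓ (witness j=1)
  i=2: ✗ (none in [2,4])
  i=3: ✓ (witness j=5)
  i=4: ✓ (witness j=5)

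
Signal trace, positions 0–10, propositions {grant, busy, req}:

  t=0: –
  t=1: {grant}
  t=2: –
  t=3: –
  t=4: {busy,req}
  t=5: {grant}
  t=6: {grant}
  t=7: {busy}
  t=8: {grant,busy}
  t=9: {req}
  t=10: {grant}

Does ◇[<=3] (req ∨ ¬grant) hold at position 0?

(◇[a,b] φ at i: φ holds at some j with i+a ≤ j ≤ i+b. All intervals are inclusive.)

Holds

Check (req ∨ ¬grant) at each j in [0,3]:
  j=0: true
  j=1: false
  j=2: true
  j=3: true
Found at j=0 → formula holds.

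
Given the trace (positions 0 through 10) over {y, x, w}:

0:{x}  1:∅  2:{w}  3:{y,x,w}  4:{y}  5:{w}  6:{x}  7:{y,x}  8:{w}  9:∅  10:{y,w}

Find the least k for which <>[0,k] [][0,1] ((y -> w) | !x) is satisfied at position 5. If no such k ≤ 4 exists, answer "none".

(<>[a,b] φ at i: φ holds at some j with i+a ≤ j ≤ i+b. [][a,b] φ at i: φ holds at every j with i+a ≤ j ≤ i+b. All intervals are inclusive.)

Scan j = 5,6,… for [][0,1] ((y -> w) | !x):
  j=5: holds
First hit at j=5, so smallest k = 5-5 = 0.

0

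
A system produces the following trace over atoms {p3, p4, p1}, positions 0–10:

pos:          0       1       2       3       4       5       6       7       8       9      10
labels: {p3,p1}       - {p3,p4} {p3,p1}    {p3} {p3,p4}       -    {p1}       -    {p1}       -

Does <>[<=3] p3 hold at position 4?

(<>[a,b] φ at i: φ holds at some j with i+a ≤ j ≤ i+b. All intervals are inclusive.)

Holds

Check p3 at each j in [4,7]:
  j=4: true
  j=5: true
  j=6: false
  j=7: false
Found at j=4 → formula holds.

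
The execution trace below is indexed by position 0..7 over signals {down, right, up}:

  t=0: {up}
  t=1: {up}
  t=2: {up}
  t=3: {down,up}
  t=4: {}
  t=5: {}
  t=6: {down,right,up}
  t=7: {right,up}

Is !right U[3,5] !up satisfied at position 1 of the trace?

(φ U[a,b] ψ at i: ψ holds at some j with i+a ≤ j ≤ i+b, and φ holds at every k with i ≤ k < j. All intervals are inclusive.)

Holds

Need some j in [4,6] with !up, and !right at every k in [1,j-1].
  j=4: !up holds; !right holds at every k in [1,3] → satisfied.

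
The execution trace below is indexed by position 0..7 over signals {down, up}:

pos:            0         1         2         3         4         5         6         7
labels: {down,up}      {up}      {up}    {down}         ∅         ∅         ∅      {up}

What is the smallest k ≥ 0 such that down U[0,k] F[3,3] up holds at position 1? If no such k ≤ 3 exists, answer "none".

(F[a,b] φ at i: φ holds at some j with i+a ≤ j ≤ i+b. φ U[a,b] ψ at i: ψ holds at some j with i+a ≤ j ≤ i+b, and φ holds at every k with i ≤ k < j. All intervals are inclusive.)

Need earliest j ≥ 1 with F[3,3] up, and down at every k in [1,j-1].
  j=1: rhs fails.
  j=2: rhs fails.
  j=3: rhs fails.
  j=4: rhs holds but lhs fails at k=1.
No witness within the range → none.

none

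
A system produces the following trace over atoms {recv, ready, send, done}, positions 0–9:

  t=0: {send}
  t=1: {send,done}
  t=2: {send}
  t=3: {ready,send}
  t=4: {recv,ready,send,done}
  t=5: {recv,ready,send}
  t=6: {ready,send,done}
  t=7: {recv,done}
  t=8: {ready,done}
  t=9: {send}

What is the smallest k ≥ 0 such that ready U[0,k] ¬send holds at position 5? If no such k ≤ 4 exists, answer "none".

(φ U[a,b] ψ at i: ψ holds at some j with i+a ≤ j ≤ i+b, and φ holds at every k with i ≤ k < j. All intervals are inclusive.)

2

Need earliest j ≥ 5 with ¬send, and ready at every k in [5,j-1].
  j=5: rhs fails.
  j=6: rhs fails.
  j=7: rhs holds; lhs holds on [5,6]. k = 2.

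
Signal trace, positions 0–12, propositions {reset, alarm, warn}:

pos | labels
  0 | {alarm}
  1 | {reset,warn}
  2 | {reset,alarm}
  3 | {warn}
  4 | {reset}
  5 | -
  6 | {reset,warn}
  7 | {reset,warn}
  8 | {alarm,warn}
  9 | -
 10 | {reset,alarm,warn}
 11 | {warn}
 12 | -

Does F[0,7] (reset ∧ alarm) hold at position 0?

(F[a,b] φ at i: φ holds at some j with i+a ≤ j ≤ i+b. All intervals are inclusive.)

Check (reset ∧ alarm) at each j in [0,7]:
  j=0: false
  j=1: false
  j=2: true
  j=3: false
  j=4: false
  j=5: false
  j=6: false
  j=7: false
Found at j=2 → formula holds.

Yes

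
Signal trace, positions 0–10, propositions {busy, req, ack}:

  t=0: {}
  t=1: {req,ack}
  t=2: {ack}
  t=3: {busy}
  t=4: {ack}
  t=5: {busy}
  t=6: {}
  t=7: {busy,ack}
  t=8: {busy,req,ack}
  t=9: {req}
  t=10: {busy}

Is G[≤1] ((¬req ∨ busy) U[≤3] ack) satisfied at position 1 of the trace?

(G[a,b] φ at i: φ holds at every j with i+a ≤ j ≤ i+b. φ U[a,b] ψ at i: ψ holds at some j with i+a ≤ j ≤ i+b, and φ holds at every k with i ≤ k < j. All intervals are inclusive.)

Check ((¬req ∨ busy) U[≤3] ack) at every j in [1,2]:
  j=1: holds
  j=2: holds
All positions satisfy it → formula holds.

Holds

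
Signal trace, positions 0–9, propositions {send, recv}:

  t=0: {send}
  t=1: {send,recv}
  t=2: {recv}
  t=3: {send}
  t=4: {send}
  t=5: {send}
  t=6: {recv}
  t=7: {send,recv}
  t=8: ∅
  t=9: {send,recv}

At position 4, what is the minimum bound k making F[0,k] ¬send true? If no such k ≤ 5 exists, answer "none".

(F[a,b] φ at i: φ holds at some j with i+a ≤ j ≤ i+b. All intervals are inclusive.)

Scan j = 4,5,… for ¬send:
  j=4: fails
  j=5: fails
  j=6: holds
First hit at j=6, so smallest k = 6-4 = 2.

2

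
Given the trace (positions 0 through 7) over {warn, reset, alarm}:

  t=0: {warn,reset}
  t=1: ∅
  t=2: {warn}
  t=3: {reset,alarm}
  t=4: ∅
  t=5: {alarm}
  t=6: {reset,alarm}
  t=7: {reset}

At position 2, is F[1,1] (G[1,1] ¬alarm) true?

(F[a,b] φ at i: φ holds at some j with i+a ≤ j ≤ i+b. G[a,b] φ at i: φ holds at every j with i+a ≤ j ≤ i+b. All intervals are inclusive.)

Check G[1,1] ¬alarm at each j in [3,3]:
  j=3: holds on [4,4]
Found at j=3 → formula holds.

Holds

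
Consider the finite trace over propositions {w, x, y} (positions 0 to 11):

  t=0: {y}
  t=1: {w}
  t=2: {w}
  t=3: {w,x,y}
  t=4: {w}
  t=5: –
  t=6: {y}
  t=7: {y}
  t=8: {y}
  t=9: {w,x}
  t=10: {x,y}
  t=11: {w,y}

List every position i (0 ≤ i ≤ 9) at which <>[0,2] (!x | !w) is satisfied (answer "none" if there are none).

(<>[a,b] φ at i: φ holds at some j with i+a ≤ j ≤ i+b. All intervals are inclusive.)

0, 1, 2, 3, 4, 5, 6, 7, 8, 9

Evaluate at each i in [0,9]:
  i=0: ✓ (witness j=0)
  i=1: ✓ (witness j=1)
  i=2: ✓ (witness j=2)
  i=3: ✓ (witness j=4)
  i=4: ✓ (witness j=4)
  i=5: ✓ (witness j=5)
  i=6: ✓ (witness j=6)
  i=7: ✓ (witness j=7)
  i=8: ✓ (witness j=8)
  i=9: ✓ (witness j=10)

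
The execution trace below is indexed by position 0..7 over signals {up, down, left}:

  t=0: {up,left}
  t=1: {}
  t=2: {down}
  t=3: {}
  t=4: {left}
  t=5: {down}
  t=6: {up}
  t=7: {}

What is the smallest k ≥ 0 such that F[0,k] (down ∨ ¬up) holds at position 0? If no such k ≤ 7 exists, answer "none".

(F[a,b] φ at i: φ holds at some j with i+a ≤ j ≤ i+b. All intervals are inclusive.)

1

Scan j = 0,1,… for (down ∨ ¬up):
  j=0: fails
  j=1: holds
First hit at j=1, so smallest k = 1-0 = 1.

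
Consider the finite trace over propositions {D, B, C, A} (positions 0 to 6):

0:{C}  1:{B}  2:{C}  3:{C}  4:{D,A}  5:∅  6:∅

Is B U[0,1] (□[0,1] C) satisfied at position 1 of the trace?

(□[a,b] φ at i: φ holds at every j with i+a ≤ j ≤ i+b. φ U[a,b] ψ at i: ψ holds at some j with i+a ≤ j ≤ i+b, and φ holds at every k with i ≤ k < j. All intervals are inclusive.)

Need some j in [1,2] with □[0,1] C, and B at every k in [1,j-1].
  j=1: □[0,1] C — fails at 1.
  j=2: □[0,1] C holds; B holds at every k in [1,1] → satisfied.

Yes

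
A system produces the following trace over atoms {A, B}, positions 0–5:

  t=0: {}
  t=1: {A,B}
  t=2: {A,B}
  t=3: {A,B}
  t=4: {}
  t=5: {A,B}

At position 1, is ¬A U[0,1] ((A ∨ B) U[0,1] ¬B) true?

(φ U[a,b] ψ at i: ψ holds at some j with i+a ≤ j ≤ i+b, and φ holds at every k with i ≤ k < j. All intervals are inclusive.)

No

Need some j in [1,2] with ((A ∨ B) U[0,1] ¬B), and ¬A at every k in [1,j-1].
  j=1: ((A ∨ B) U[0,1] ¬B) — fails.
  j=2: ((A ∨ B) U[0,1] ¬B) — fails.
No j in the window works → until fails.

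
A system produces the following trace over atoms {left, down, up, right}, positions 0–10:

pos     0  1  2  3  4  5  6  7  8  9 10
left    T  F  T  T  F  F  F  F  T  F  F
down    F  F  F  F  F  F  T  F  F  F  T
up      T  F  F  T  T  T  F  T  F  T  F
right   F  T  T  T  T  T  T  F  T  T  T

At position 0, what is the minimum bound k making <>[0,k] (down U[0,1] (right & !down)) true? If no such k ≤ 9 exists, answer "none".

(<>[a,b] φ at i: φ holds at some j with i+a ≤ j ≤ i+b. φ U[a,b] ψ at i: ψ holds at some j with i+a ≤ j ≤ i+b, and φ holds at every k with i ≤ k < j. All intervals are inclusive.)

Scan j = 0,1,… for (down U[0,1] (right & !down)):
  j=0: fails
  j=1: holds
First hit at j=1, so smallest k = 1-0 = 1.

1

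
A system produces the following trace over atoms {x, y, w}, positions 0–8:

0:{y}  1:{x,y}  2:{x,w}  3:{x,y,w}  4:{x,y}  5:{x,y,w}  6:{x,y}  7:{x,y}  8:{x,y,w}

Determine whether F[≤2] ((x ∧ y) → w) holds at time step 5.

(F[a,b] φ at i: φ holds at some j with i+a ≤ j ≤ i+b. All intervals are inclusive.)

True

Check ((x ∧ y) → w) at each j in [5,7]:
  j=5: true
  j=6: false
  j=7: false
Found at j=5 → formula holds.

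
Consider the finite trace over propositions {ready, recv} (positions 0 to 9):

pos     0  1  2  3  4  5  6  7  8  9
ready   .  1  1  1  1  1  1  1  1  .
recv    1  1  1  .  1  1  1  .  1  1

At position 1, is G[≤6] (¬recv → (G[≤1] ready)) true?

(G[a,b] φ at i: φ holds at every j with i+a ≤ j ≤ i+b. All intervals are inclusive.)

True

Check (¬recv → (G[≤1] ready)) at every j in [1,7]:
  j=1: antecedent false → ✓
  j=2: antecedent false → ✓
  j=3: antecedent true; consequent holds on [3,4] → ✓
  j=4: antecedent false → ✓
  j=5: antecedent false → ✓
  j=6: antecedent false → ✓
  j=7: antecedent true; consequent holds on [7,8] → ✓
All positions satisfy it → formula holds.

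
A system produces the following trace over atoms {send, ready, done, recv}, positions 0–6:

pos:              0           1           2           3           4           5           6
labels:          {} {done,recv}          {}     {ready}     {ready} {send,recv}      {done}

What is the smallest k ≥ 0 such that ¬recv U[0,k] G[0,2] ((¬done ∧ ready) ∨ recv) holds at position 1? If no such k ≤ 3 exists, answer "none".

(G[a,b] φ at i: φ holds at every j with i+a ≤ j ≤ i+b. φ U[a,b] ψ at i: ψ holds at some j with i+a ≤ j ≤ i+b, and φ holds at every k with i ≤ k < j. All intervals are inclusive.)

none

Need earliest j ≥ 1 with G[0,2] ((¬done ∧ ready) ∨ recv), and ¬recv at every k in [1,j-1].
  j=1: rhs fails.
  j=2: rhs fails.
  j=3: rhs holds but lhs fails at k=1.
  j=4: rhs fails.
No witness within the range → none.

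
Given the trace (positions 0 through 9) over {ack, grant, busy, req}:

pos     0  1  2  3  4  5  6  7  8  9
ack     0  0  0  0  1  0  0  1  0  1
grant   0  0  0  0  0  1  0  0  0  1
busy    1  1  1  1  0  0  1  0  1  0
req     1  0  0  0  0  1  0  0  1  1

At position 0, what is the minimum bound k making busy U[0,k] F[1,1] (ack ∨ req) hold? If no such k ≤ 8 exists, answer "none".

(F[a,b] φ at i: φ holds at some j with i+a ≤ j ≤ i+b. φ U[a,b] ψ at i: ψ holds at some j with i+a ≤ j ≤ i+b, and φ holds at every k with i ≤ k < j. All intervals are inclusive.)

Need earliest j ≥ 0 with F[1,1] (ack ∨ req), and busy at every k in [0,j-1].
  j=0: rhs fails.
  j=1: rhs fails.
  j=2: rhs fails.
  j=3: rhs holds; lhs holds on [0,2]. k = 3.

3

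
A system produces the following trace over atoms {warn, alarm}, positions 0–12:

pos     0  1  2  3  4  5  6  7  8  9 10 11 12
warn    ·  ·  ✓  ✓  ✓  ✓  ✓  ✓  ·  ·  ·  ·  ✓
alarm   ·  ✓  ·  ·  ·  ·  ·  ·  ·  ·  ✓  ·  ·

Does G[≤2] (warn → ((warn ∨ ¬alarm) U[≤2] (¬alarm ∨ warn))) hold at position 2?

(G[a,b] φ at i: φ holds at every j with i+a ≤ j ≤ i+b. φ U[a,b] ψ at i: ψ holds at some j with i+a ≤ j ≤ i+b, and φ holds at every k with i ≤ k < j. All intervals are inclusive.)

True

Check (warn → ((warn ∨ ¬alarm) U[≤2] (¬alarm ∨ warn))) at every j in [2,4]:
  j=2: antecedent true; consequent holds → ✓
  j=3: antecedent true; consequent holds → ✓
  j=4: antecedent true; consequent holds → ✓
All positions satisfy it → formula holds.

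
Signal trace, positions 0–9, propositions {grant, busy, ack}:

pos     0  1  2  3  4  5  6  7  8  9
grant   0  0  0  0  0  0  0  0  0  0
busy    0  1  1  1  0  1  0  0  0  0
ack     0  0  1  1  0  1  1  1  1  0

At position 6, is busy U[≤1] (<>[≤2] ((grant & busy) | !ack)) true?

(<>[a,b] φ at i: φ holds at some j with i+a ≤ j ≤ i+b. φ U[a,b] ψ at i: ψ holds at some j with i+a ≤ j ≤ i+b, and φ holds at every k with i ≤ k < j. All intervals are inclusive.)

Need some j in [6,7] with <>[≤2] ((grant & busy) | !ack), and busy at every k in [6,j-1].
  j=6: <>[≤2] ((grant & busy) | !ack) — fails (none in [6,8]).
  j=7: <>[≤2] ((grant & busy) | !ack) holds, but busy fails at k=6 → not this j.
No j in the window works → until fails.

Does not hold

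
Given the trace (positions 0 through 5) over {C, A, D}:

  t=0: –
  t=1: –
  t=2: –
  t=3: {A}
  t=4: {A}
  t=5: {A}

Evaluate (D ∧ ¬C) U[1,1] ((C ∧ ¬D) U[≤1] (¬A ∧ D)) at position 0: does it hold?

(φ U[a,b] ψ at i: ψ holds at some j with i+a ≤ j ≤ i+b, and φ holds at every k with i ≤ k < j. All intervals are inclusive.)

Does not hold

Need some j in [1,1] with ((C ∧ ¬D) U[≤1] (¬A ∧ D)), and (D ∧ ¬C) at every k in [0,j-1].
  j=1: ((C ∧ ¬D) U[≤1] (¬A ∧ D)) — fails.
No j in the window works → until fails.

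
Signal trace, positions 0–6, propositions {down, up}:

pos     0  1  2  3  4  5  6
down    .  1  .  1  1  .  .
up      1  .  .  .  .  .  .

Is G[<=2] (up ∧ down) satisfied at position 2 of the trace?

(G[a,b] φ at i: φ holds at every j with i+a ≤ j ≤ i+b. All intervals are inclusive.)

Check (up ∧ down) at every j in [2,4]:
  j=2: false
  j=3: false
  j=4: false
Fails at j=2 → formula fails.

False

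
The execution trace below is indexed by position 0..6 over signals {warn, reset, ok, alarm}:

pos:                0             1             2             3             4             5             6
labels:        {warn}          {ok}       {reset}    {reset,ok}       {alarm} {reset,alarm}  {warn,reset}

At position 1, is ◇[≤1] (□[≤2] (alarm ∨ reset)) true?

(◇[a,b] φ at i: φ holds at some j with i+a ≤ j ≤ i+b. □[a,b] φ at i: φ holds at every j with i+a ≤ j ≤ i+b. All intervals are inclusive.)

Check □[≤2] (alarm ∨ reset) at each j in [1,2]:
  j=1: fails at 1
  j=2: holds on [2,4]
Found at j=2 → formula holds.

Yes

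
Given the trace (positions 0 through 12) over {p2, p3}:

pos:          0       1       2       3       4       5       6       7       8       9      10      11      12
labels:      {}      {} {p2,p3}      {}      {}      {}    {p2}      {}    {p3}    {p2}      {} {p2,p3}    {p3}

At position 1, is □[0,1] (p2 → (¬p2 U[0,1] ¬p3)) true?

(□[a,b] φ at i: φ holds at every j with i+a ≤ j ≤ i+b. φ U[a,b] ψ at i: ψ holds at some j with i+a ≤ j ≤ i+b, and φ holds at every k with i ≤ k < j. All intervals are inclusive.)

Does not hold

Check (p2 → (¬p2 U[0,1] ¬p3)) at every j in [1,2]:
  j=1: antecedent false → ✓
  j=2: antecedent true; consequent fails → ✗
Fails at j=2 → formula fails.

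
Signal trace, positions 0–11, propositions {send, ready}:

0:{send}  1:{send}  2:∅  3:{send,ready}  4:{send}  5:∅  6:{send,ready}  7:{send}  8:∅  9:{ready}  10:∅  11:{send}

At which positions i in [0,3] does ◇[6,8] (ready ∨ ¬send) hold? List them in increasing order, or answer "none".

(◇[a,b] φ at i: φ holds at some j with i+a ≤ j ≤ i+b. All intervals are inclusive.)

0, 1, 2, 3

Evaluate at each i in [0,3]:
  i=0: ✓ (witness j=6)
  i=1: ✓ (witness j=8)
  i=2: ✓ (witness j=8)
  i=3: ✓ (witness j=9)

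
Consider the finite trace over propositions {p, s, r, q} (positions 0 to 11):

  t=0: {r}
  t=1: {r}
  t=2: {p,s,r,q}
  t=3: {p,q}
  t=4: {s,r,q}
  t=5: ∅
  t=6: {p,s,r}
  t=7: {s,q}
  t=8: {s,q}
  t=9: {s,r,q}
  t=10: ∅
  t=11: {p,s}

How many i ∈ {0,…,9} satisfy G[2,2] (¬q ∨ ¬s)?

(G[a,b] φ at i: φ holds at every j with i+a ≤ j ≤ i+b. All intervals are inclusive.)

5

Evaluate at each i in [0,9]:
  i=0: ✗ (fails at j=2)
  i=1: ✓ (all of [3,3])
  i=2: ✗ (fails at j=4)
  i=3: ✓ (all of [5,5])
  i=4: ✓ (all of [6,6])
  i=5: ✗ (fails at j=7)
  i=6: ✗ (fails at j=8)
  i=7: ✗ (fails at j=9)
  i=8: ✓ (all of [10,10])
  i=9: ✓ (all of [11,11])
Positions where it holds: {1, 3, 4, 8, 9} → 5.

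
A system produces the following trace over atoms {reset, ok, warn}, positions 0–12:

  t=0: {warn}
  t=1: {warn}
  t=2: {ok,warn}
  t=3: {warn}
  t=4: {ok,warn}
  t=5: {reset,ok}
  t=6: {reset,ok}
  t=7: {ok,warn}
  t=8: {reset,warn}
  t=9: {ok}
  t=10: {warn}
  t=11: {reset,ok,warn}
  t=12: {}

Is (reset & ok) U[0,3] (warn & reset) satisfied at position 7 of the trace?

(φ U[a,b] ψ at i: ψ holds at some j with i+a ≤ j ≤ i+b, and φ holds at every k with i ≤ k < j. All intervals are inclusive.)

No

Need some j in [7,10] with (warn & reset), and (reset & ok) at every k in [7,j-1].
  j=7: (warn & reset) false.
  j=8: (warn & reset) holds, but (reset & ok) fails at k=7 → not this j.
  j=9: (warn & reset) false.
  j=10: (warn & reset) false.
No j in the window works → until fails.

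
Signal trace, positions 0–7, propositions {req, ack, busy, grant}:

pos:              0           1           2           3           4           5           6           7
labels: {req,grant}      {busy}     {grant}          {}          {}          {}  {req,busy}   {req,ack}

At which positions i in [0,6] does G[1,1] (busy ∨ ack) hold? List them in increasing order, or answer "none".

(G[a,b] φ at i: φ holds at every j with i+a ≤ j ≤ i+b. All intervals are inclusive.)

Evaluate at each i in [0,6]:
  i=0: ✓ (all of [1,1])
  i=1: ✗ (fails at j=2)
  i=2: ✗ (fails at j=3)
  i=3: ✗ (fails at j=4)
  i=4: ✗ (fails at j=5)
  i=5: ✓ (all of [6,6])
  i=6: ✓ (all of [7,7])

0, 5, 6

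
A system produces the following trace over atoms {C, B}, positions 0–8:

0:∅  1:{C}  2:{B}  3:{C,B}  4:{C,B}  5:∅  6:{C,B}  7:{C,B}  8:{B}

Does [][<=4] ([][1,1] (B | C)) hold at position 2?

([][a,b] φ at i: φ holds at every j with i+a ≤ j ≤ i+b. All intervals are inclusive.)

Does not hold

Check [][1,1] (B | C) at every j in [2,6]:
  j=2: holds on [3,3]
  j=3: holds on [4,4]
  j=4: fails at 5
  j=5: holds on [6,6]
  j=6: holds on [7,7]
Fails at j=4 → formula fails.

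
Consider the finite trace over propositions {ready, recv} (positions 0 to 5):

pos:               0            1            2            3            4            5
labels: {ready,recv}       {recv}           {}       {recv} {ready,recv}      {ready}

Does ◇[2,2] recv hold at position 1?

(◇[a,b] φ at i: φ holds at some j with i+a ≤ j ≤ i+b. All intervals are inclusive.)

Yes

Check recv at each j in [3,3]:
  j=3: true
Found at j=3 → formula holds.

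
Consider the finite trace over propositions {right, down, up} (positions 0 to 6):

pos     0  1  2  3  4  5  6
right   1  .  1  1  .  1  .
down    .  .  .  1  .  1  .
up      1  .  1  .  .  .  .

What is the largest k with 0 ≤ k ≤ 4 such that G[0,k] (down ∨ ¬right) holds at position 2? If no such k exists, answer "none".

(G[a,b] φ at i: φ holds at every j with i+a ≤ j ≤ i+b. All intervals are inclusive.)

(down ∨ ¬right) must hold from j=2 onward; find where it first fails.
  j=2: fails → no k works.

none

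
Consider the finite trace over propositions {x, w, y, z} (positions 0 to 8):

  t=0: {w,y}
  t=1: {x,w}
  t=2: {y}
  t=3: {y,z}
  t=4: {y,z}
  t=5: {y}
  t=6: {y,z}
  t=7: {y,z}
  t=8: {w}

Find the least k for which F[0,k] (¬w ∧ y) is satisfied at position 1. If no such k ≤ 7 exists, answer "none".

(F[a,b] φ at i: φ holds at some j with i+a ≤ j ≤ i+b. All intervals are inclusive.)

Scan j = 1,2,… for (¬w ∧ y):
  j=1: fails
  j=2: holds
First hit at j=2, so smallest k = 2-1 = 1.

1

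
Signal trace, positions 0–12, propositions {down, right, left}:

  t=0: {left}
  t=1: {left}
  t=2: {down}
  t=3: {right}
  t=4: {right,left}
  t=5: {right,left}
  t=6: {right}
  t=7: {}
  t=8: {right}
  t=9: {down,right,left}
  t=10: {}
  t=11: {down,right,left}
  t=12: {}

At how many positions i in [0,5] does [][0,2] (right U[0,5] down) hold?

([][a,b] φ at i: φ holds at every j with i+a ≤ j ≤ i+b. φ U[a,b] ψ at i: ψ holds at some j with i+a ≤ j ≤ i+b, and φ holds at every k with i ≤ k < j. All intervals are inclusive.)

0

Evaluate at each i in [0,5]:
  i=0: ✗ (fails at j=0)
  i=1: ✗ (fails at j=1)
  i=2: ✗ (fails at j=3)
  i=3: ✗ (fails at j=3)
  i=4: ✗ (fails at j=4)
  i=5: ✗ (fails at j=5)
Positions where it holds: {} → 0.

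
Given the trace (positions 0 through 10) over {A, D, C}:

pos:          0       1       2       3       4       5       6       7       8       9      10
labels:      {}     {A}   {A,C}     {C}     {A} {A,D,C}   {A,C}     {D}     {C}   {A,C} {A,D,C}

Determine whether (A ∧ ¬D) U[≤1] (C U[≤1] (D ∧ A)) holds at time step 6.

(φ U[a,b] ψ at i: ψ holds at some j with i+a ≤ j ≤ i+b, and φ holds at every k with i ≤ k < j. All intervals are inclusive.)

Need some j in [6,7] with (C U[≤1] (D ∧ A)), and (A ∧ ¬D) at every k in [6,j-1].
  j=6: (C U[≤1] (D ∧ A)) — fails.
  j=7: (C U[≤1] (D ∧ A)) — fails.
No j in the window works → until fails.

Does not hold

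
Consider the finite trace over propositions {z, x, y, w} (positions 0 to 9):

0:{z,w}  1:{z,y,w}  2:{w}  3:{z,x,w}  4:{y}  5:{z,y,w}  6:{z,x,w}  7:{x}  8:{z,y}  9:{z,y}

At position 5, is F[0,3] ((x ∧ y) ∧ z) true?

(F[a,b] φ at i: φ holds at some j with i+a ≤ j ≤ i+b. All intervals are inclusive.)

Check ((x ∧ y) ∧ z) at each j in [5,8]:
  j=5: false
  j=6: false
  j=7: false
  j=8: false
No position in the window satisfies it → formula fails.

Does not hold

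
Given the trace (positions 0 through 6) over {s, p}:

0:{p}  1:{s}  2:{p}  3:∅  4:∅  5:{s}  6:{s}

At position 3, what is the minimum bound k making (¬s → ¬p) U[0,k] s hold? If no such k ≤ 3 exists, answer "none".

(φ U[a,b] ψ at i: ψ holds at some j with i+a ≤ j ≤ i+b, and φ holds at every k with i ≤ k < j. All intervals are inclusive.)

2

Need earliest j ≥ 3 with s, and (¬s → ¬p) at every k in [3,j-1].
  j=3: rhs fails.
  j=4: rhs fails.
  j=5: rhs holds; lhs holds on [3,4]. k = 2.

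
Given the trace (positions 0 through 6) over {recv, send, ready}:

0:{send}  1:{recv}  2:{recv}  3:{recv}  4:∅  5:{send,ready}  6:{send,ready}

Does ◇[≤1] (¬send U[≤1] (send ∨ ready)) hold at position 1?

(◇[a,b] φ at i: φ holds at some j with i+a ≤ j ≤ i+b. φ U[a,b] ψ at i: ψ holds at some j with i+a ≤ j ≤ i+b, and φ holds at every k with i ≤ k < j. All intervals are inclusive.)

Check (¬send U[≤1] (send ∨ ready)) at each j in [1,2]:
  j=1: fails
  j=2: fails
No position in the window satisfies it → formula fails.

False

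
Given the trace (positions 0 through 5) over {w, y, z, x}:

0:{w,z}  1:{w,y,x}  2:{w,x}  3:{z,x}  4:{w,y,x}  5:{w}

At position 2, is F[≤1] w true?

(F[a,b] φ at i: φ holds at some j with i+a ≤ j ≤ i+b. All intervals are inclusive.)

Check w at each j in [2,3]:
  j=2: true
  j=3: false
Found at j=2 → formula holds.

Holds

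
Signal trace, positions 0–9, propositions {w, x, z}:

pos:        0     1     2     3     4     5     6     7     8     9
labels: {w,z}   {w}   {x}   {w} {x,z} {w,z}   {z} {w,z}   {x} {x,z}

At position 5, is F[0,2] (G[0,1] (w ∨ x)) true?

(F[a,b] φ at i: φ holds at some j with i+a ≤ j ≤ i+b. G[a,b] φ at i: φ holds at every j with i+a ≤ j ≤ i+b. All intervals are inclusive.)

Check G[0,1] (w ∨ x) at each j in [5,7]:
  j=5: fails at 6
  j=6: fails at 6
  j=7: holds on [7,8]
Found at j=7 → formula holds.

Holds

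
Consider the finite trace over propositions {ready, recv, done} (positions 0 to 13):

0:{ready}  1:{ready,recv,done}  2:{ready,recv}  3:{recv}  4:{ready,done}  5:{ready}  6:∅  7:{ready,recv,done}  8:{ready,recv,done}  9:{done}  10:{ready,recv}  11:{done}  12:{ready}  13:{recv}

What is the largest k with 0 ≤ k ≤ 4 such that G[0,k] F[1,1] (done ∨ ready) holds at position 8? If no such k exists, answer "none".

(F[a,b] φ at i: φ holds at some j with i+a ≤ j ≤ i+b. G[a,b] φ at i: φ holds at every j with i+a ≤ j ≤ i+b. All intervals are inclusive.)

3

F[1,1] (done ∨ ready) must hold from j=8 onward; find where it first fails.
  j=8: holds
  j=9: holds
  j=10: holds
  j=11: holds
  j=12: fails
Holds on [8,11], so largest k = 3.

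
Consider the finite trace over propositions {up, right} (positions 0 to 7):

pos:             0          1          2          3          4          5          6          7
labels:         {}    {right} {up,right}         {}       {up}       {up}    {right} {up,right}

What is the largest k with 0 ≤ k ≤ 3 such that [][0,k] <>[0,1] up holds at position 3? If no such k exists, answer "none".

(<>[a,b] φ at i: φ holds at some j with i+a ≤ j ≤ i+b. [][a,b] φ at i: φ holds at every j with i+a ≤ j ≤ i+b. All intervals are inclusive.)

<>[0,1] up must hold from j=3 onward; find where it first fails.
  j=3: holds
  j=4: holds
  j=5: holds
  j=6: holds
Holds through j=6; largest k = 3.

3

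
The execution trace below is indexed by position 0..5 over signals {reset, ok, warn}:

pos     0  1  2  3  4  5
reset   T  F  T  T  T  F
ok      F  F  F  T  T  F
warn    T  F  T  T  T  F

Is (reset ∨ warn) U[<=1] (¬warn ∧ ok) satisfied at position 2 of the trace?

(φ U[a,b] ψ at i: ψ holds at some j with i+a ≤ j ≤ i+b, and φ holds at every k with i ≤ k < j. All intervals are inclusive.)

Need some j in [2,3] with (¬warn ∧ ok), and (reset ∨ warn) at every k in [2,j-1].
  j=2: (¬warn ∧ ok) false.
  j=3: (¬warn ∧ ok) false.
No j in the window works → until fails.

False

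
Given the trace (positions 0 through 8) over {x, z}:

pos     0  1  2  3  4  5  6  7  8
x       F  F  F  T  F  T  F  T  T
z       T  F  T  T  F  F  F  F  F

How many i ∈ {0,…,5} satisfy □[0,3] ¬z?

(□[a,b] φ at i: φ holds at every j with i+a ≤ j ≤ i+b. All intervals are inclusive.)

Evaluate at each i in [0,5]:
  i=0: ✗ (fails at j=0)
  i=1: ✗ (fails at j=2)
  i=2: ✗ (fails at j=2)
  i=3: ✗ (fails at j=3)
  i=4: ✓ (all of [4,7])
  i=5: ✓ (all of [5,8])
Positions where it holds: {4, 5} → 2.

2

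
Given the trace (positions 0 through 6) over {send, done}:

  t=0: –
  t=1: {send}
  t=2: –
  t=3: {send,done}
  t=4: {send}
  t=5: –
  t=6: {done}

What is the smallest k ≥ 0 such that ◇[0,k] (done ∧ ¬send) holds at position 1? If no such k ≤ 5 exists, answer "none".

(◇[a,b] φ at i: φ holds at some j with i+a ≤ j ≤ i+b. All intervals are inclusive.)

Scan j = 1,2,… for (done ∧ ¬send):
  j=1: fails
  j=2: fails
  j=3: fails
  j=4: fails
  j=5: fails
  j=6: holds
First hit at j=6, so smallest k = 6-1 = 5.

5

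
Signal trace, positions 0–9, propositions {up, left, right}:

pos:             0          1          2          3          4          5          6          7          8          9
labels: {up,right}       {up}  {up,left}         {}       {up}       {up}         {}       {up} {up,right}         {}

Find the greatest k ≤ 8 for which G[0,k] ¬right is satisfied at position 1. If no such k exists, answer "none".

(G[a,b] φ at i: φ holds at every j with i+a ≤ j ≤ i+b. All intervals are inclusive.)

¬right must hold from j=1 onward; find where it first fails.
  j=1: holds
  j=2: holds
  j=3: holds
  j=4: holds
  j=5: holds
  j=6: holds
  j=7: holds
  j=8: fails
Holds on [1,7], so largest k = 6.

6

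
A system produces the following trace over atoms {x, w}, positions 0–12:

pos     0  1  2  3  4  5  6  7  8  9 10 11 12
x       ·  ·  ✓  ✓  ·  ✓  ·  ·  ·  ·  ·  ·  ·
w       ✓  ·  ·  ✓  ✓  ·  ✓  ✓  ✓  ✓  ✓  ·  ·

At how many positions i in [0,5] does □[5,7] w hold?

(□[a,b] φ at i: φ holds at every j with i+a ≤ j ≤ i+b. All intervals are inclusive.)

3

Evaluate at each i in [0,5]:
  i=0: ✗ (fails at j=5)
  i=1: ✓ (all of [6,8])
  i=2: ✓ (all of [7,9])
  i=3: ✓ (all of [8,10])
  i=4: ✗ (fails at j=11)
  i=5: ✗ (fails at j=11)
Positions where it holds: {1, 2, 3} → 3.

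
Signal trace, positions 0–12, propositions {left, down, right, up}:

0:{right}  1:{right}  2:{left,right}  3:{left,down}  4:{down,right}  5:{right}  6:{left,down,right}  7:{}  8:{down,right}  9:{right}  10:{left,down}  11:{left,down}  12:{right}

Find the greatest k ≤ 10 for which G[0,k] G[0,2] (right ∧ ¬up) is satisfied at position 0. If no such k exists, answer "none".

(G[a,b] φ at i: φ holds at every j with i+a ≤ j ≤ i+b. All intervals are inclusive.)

0

G[0,2] (right ∧ ¬up) must hold from j=0 onward; find where it first fails.
  j=0: holds
  j=1: fails
Holds on [0,0], so largest k = 0.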